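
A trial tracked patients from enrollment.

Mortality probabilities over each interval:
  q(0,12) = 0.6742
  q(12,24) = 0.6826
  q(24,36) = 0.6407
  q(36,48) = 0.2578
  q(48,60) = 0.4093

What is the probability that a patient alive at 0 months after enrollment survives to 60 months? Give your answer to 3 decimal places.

Chaining the interval survival probabilities: (1 − 0.6742) × (1 − 0.6826) × (1 − 0.6407) × (1 − 0.2578) × (1 − 0.4093).
= 0.3258 × 0.3174 × 0.3593 × 0.7422 × 0.5907 = 0.016289.

0.016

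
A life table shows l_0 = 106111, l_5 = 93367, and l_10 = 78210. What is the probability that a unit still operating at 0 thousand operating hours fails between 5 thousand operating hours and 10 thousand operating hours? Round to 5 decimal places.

0.14284

This is the probability of reaching 5 but not 10, conditional on being operational at 0: (l_5 − l_10) / l_0.
= (93367 − 78210) / 106111 = 15157 / 106111 = 0.142841.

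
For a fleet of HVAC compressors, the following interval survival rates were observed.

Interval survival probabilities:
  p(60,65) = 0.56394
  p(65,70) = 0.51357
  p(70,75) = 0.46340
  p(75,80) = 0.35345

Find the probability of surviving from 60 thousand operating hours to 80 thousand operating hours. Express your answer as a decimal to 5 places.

Chaining the interval survival probabilities: 0.56394 × 0.51357 × 0.46340 × 0.35345.
= 0.047437.

0.04744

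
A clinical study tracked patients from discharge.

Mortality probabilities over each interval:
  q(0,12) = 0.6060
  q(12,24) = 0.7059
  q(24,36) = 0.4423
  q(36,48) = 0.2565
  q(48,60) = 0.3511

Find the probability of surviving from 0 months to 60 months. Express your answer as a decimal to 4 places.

0.0312

Chaining the interval survival probabilities: (1 − 0.6060) × (1 − 0.7059) × (1 − 0.4423) × (1 − 0.2565) × (1 − 0.3511).
= 0.3940 × 0.2941 × 0.5577 × 0.7435 × 0.6489 = 0.031178.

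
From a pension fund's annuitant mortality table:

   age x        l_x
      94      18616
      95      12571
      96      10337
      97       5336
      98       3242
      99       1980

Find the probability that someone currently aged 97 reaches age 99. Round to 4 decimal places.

0.3711

The conditional survival probability is l_99/l_97 = 1980/5336 = 0.371064.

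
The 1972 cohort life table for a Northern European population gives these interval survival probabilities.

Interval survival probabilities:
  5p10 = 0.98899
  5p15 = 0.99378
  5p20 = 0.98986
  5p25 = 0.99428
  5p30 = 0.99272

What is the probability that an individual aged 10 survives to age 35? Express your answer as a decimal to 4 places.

25p10 = 0.98899 × 0.99378 × 0.98986 × 0.99428 × 0.99272.
= 0.960266.

0.9603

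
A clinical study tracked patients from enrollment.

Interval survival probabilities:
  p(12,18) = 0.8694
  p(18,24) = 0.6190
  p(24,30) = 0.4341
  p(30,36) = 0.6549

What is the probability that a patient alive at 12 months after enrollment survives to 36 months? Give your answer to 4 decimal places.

0.1530

Chaining the interval survival probabilities: 0.8694 × 0.6190 × 0.4341 × 0.6549.
= 0.152994.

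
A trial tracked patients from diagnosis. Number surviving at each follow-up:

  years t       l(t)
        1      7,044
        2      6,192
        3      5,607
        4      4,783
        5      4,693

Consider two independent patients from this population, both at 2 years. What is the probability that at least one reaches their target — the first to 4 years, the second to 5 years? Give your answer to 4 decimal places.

p₁ = l(4)/l(2) = 4,783/6,192 = 0.772448; p₂ = l(5)/l(2) = 4,693/6,192 = 0.757913.
P(at least one) = 1 − (1−p₁)(1−p₂) = 1 − 0.227552 × 0.242087 = 0.944913.

0.9449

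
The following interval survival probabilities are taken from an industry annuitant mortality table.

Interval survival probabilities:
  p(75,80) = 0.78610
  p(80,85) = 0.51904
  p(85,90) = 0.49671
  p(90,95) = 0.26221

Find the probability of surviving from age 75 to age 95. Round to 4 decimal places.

The overall survival probability is 0.78610 × 0.51904 × 0.49671 × 0.26221.
= 0.053141.

0.0531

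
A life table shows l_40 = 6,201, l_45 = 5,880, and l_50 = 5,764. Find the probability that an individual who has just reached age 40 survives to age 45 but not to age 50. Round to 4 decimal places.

0.0187

We want 5|5q40 = (l_45 − l_50)/l_40.
This is the probability of reaching 45 but not 50, conditional on being alive at 40: (l_45 − l_50) / l_40.
= (5,880 − 5,764) / 6,201 = 116 / 6,201 = 0.018707.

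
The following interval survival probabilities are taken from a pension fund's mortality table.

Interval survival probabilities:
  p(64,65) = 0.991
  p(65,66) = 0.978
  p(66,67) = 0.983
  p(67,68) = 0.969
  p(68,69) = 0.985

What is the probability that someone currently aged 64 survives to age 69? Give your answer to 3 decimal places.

Survival from 64 to 69 is the product of surviving each interval: 0.991 × 0.978 × 0.983 × 0.969 × 0.985.
= 0.909339.

0.909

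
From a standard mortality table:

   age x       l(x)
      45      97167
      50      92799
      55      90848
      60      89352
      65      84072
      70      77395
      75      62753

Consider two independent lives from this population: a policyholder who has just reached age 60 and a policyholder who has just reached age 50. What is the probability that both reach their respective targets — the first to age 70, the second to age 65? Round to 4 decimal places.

p₁ = l(70)/l(60) = 77395/89352 = 0.866181; p₂ = l(65)/l(50) = 84072/92799 = 0.905958.
P(both) = p₁ × p₂ = 0.866181 × 0.905958 = 0.784724.

0.7847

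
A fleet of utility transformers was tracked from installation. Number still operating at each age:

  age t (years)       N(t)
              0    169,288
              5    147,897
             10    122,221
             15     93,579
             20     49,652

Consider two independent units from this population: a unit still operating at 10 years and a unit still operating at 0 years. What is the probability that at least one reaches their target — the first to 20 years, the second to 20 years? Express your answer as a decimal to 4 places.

0.5804

p₁ = N(20)/N(10) = 49,652/122,221 = 0.406248; p₂ = N(20)/N(0) = 49,652/169,288 = 0.293299.
P(at least one) = 1 − (1−p₁)(1−p₂) = 1 − 0.593752 × 0.706701 = 0.580395.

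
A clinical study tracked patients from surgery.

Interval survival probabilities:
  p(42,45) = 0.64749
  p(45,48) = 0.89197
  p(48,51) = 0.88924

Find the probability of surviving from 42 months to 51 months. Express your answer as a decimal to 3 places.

Chaining the interval survival probabilities: 0.64749 × 0.89197 × 0.88924.
= 0.513573.

0.514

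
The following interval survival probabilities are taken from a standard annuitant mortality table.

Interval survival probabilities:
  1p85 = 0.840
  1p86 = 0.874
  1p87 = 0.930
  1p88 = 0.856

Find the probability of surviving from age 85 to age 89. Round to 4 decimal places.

Survival from 85 to 89 is the product of surviving each interval: 0.840 × 0.874 × 0.930 × 0.856.
= 0.584450.

0.5845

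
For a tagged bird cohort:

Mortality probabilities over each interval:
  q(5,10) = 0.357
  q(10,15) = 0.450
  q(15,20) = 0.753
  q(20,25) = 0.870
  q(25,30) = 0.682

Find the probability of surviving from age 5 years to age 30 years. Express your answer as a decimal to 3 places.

0.004

Chaining the interval survival probabilities: (1 − 0.357) × (1 − 0.450) × (1 − 0.753) × (1 − 0.870) × (1 − 0.682).
= 0.643 × 0.550 × 0.247 × 0.130 × 0.318 = 0.003611.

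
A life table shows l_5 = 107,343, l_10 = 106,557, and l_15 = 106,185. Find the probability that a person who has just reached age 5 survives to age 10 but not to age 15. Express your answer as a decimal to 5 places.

0.00347

This is the probability of reaching 10 but not 15, conditional on being alive at 5: (l_10 − l_15) / l_5.
= (106,557 − 106,185) / 107,343 = 372 / 107,343 = 0.003466.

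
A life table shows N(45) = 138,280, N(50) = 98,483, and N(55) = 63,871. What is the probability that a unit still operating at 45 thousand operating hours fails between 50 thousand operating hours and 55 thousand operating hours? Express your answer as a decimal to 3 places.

This is the probability of reaching 50 but not 55, conditional on being operational at 45: (N(50) − N(55)) / N(45).
= (98,483 − 63,871) / 138,280 = 34,612 / 138,280 = 0.250304.

0.250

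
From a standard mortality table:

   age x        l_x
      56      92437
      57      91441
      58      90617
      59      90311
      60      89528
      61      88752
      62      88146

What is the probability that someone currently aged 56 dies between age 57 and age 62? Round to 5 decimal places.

0.03565

We want 1|5q56 = (l_57 − l_62)/l_56.
This is the probability of reaching 57 but not 62, conditional on being alive at 56: (l_57 − l_62) / l_56.
= (91441 − 88146) / 92437 = 3295 / 92437 = 0.035646.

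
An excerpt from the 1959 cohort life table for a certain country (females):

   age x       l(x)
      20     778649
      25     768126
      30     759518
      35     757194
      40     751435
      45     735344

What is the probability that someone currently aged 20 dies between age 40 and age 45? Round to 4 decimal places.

0.0207

This is the probability of reaching 40 but not 45, conditional on being alive at 20: (l(40) − l(45)) / l(20).
= (751435 − 735344) / 778649 = 16091 / 778649 = 0.020665.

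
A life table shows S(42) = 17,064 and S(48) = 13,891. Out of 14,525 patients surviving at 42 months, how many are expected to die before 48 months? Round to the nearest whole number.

2701

The relevant probability is 1 − 13,891/17,064 = 0.185947.
Expected number = 14,525 × 0.185947 = 2701.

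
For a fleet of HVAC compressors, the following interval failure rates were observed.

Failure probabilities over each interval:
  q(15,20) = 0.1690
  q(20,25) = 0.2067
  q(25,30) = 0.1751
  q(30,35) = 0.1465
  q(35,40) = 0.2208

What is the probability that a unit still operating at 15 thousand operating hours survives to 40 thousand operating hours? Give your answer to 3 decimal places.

The overall survival probability is (1 − 0.1690) × (1 − 0.2067) × (1 − 0.1751) × (1 − 0.1465) × (1 − 0.2208).
= 0.8310 × 0.7933 × 0.8249 × 0.8535 × 0.7792 = 0.361653.

0.362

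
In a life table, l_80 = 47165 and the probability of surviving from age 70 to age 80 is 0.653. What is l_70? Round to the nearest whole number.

l_70 = l_80 / p = 47165 / 0.653 = 72228.

72228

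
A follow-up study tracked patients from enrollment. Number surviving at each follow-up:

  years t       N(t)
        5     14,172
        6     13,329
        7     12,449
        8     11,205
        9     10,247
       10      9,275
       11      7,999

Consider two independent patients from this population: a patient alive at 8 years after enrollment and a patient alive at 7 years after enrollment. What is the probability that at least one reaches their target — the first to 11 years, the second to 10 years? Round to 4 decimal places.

p₁ = N(11)/N(8) = 7,999/11,205 = 0.713878; p₂ = N(10)/N(7) = 9,275/12,449 = 0.745040.
P(at least one) = 1 − (1−p₁)(1−p₂) = 1 − 0.286122 × 0.254960 = 0.927050.

0.9271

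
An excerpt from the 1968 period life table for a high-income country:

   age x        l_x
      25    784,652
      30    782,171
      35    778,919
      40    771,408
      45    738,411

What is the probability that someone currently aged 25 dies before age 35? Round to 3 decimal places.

P(die before 35 | alive at 25) = 1 − l_35/l_25 = 1 − 778,919/784,652 = (5,733)/784,652 = 0.007306.

0.007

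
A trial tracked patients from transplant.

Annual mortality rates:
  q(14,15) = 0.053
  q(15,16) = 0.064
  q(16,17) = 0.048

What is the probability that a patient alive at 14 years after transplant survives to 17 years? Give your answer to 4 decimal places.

0.8438

The overall survival probability is (1 − 0.053) × (1 − 0.064) × (1 − 0.048).
= 0.947 × 0.936 × 0.952 = 0.843845.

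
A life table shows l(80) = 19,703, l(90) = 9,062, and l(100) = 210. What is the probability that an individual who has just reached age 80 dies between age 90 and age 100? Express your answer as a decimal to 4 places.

0.4493

This is the probability of reaching 90 but not 100, conditional on being alive at 80: (l(90) − l(100)) / l(80).
= (9,062 − 210) / 19,703 = 8,852 / 19,703 = 0.449272.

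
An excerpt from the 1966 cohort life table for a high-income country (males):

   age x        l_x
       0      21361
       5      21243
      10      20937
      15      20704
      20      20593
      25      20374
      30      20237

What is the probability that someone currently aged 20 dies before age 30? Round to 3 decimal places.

0.017

P(die before 30 | alive at 20) = 1 − l_30/l_20 = 1 − 20237/20593 = (356)/20593 = 0.017287.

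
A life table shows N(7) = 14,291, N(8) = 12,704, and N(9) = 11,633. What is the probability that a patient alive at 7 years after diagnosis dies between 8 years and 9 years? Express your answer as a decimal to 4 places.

This is the probability of reaching 8 but not 9, conditional on being alive at 7: (N(8) − N(9)) / N(7).
= (12,704 − 11,633) / 14,291 = 1,071 / 14,291 = 0.074942.

0.0749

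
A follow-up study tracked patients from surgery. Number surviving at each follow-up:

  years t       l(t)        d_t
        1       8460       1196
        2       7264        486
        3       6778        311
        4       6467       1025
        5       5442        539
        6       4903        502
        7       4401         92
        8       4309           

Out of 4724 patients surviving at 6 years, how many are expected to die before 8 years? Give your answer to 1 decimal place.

The relevant probability is 1 − 4309/4903 = 0.121150.
Expected number = 4724 × 0.121150 = 572.3.

572.3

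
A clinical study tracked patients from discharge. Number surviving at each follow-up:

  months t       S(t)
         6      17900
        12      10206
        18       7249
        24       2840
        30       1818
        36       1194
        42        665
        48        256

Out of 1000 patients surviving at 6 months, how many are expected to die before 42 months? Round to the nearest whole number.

963

The relevant probability is 1 − 665/17900 = 0.962849.
Expected number = 1000 × 0.962849 = 963.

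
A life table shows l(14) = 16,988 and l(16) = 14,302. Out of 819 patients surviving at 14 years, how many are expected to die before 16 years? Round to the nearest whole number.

129

The relevant probability is 1 − 14,302/16,988 = 0.158112.
Expected number = 819 × 0.158112 = 129.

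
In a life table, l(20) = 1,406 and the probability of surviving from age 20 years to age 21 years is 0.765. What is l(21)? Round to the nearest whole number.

1076

l(21) = l(20) × p = 1,406 × 0.765 = 1076.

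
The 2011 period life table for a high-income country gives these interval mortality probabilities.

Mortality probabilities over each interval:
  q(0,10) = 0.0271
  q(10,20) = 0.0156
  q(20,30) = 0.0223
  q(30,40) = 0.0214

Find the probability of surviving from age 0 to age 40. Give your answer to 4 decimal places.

0.9163

The overall survival probability is (1 − 0.0271) × (1 − 0.0156) × (1 − 0.0223) × (1 − 0.0214).
= 0.9729 × 0.9844 × 0.9777 × 0.9786 = 0.916327.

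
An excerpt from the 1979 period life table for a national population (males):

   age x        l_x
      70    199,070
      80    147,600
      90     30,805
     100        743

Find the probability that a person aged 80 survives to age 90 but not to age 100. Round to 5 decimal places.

0.20367

We want 10|10q80 = (l_90 − l_100)/l_80.
This is the probability of reaching 90 but not 100, conditional on being alive at 80: (l_90 − l_100) / l_80.
= (30,805 − 743) / 147,600 = 30,062 / 147,600 = 0.203672.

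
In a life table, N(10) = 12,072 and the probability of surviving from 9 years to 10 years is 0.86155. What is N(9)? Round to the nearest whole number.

N(9) = N(10) / p = 12,072 / 0.86155 = 14012.

14012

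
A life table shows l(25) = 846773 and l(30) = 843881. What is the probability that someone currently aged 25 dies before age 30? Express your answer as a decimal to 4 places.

P(die before 30 | alive at 25) = 1 − l(30)/l(25) = 1 − 843881/846773 = (2892)/846773 = 0.003415.

0.0034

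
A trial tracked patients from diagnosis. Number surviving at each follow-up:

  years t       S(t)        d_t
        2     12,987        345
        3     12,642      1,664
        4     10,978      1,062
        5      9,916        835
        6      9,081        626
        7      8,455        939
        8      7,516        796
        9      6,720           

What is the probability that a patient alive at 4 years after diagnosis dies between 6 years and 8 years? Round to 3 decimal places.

This is the probability of reaching 6 but not 8, conditional on being alive at 4: (S(6) − S(8)) / S(4).
= (9,081 − 7,516) / 10,978 = 1,565 / 10,978 = 0.142558.

0.143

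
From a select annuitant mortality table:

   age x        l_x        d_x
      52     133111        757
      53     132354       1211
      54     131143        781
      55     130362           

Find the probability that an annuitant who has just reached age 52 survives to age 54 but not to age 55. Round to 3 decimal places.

0.006

We want 2|1q52 = (l_54 − l_55)/l_52.
This is the probability of reaching 54 but not 55, conditional on being alive at 52: (l_54 − l_55) / l_52.
= (131143 − 130362) / 133111 = 781 / 133111 = 0.005867.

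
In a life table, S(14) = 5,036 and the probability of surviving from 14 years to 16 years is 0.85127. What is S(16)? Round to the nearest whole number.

4287

S(16) = S(14) × p = 5,036 × 0.85127 = 4287.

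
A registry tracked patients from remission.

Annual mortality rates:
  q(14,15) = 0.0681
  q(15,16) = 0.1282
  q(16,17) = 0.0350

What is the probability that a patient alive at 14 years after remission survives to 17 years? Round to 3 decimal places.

0.784

Chaining the interval survival probabilities: (1 − 0.0681) × (1 − 0.1282) × (1 − 0.0350).
= 0.9319 × 0.8718 × 0.9650 = 0.783995.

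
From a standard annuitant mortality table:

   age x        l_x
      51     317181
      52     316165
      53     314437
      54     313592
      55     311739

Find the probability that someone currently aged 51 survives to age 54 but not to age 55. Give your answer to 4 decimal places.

0.0058

This is the probability of reaching 54 but not 55, conditional on being alive at 51: (l_54 − l_55) / l_51.
= (313592 − 311739) / 317181 = 1853 / 317181 = 0.005842.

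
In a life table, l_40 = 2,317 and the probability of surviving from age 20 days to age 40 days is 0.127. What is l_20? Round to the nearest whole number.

l_20 = l_40 / p = 2,317 / 0.127 = 18244.

18244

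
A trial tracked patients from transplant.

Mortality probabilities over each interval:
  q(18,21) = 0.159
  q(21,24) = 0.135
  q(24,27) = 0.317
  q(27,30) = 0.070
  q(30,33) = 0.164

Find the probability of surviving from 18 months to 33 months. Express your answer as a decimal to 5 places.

0.38630

Chaining the interval survival probabilities: (1 − 0.159) × (1 − 0.135) × (1 − 0.317) × (1 − 0.070) × (1 − 0.164).
= 0.841 × 0.865 × 0.683 × 0.930 × 0.836 = 0.386298.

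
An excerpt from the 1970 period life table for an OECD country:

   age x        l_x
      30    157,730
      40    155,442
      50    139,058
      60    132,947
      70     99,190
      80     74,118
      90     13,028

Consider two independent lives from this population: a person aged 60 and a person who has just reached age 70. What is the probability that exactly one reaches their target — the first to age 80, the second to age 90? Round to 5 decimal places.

0.54240

p₁ = l_80/l_60 = 74,118/132,947 = 0.557500; p₂ = l_90/l_70 = 13,028/99,190 = 0.131344.
P(exactly one) = p₁(1−p₂) + (1−p₁)p₂ = 0.484276 + 0.058120 = 0.542395.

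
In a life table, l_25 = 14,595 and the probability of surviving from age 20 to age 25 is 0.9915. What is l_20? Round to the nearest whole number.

14720

l_20 = l_25 / p = 14,595 / 0.9915 = 14720.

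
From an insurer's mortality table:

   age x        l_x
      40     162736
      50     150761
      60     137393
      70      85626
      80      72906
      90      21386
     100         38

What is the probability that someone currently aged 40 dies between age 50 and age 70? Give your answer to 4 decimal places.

This is the probability of reaching 50 but not 70, conditional on being alive at 40: (l_50 − l_70) / l_40.
= (150761 − 85626) / 162736 = 65135 / 162736 = 0.400249.

0.4002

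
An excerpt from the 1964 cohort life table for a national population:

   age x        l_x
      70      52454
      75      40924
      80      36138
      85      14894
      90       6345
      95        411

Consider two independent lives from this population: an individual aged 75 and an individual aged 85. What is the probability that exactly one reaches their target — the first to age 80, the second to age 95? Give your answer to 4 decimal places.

0.8619

p₁ = l_80/l_75 = 36138/40924 = 0.883052; p₂ = l_95/l_85 = 411/14894 = 0.027595.
P(exactly one) = p₁(1−p₂) + (1−p₁)p₂ = 0.858684 + 0.003227 = 0.861911.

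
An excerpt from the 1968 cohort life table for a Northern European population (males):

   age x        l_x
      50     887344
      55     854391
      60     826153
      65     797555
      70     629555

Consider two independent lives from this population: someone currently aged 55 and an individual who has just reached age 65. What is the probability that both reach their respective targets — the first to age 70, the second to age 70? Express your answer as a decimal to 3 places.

p₁ = l_70/l_55 = 629555/854391 = 0.736846; p₂ = l_70/l_65 = 629555/797555 = 0.789356.
P(both) = p₁ × p₂ = 0.736846 × 0.789356 = 0.581634.

0.582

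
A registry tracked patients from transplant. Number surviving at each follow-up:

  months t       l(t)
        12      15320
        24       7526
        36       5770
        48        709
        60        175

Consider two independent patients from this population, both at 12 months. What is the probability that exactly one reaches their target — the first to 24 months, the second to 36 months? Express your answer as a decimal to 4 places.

0.4978

p₁ = l(24)/l(12) = 7526/15320 = 0.491253; p₂ = l(36)/l(12) = 5770/15320 = 0.376632.
P(exactly one) = p₁(1−p₂) + (1−p₁)p₂ = 0.306231 + 0.191610 = 0.497842.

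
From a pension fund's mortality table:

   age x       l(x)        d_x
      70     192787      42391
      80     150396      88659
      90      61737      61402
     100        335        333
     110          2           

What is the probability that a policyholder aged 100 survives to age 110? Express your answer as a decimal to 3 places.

0.006

The conditional survival probability is l(110)/l(100) = 2/335 = 0.005970.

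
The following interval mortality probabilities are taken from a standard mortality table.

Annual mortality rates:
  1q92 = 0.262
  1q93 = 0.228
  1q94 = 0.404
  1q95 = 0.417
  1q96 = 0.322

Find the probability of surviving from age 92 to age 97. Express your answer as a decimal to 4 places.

0.1342

The overall survival probability is (1 − 0.262) × (1 − 0.228) × (1 − 0.404) × (1 − 0.417) × (1 − 0.322).
= 0.738 × 0.772 × 0.596 × 0.583 × 0.678 = 0.134220.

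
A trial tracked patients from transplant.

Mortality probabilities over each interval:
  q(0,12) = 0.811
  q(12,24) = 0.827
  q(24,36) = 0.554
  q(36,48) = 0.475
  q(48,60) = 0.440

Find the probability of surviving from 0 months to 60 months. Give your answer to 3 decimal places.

Chaining the interval survival probabilities: (1 − 0.811) × (1 − 0.827) × (1 − 0.554) × (1 − 0.475) × (1 − 0.440).
= 0.189 × 0.173 × 0.446 × 0.525 × 0.560 = 0.004287.

0.004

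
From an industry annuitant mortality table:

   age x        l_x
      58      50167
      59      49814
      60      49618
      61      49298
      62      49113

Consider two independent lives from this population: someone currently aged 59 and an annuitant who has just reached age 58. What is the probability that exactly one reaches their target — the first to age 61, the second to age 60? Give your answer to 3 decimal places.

0.021

p₁ = l_61/l_59 = 49298/49814 = 0.989641; p₂ = l_60/l_58 = 49618/50167 = 0.989057.
P(exactly one) = p₁(1−p₂) + (1−p₁)p₂ = 0.010830 + 0.010246 = 0.021075.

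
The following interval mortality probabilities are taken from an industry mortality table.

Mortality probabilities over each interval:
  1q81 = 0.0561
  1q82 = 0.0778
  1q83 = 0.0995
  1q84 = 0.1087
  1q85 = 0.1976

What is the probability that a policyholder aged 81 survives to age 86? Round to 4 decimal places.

5p81 = (1 − 0.0561) × (1 − 0.0778) × (1 − 0.0995) × (1 − 0.1087) × (1 − 0.1976).
= 0.9439 × 0.9222 × 0.9005 × 0.8913 × 0.8024 = 0.560596.

0.5606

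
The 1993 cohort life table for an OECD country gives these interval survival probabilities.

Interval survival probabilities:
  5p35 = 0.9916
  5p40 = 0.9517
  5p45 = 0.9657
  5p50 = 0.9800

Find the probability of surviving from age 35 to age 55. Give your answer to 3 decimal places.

Survival from 35 to 55 is the product of surviving each interval: 0.9916 × 0.9517 × 0.9657 × 0.9800.
= 0.893110.

0.893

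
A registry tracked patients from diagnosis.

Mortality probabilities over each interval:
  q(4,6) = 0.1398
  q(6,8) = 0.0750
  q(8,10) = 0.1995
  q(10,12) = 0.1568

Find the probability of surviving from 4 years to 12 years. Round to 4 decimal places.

P(survive 4→12) = (1 − 0.1398) × (1 − 0.0750) × (1 − 0.1995) × (1 − 0.1568).
= 0.8602 × 0.9250 × 0.8005 × 0.8432 = 0.537073.

0.5371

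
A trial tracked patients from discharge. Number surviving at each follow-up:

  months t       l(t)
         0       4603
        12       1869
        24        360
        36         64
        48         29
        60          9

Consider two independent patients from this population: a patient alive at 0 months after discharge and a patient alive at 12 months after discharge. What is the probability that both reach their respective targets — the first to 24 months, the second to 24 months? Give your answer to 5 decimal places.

0.01506

p₁ = l(24)/l(0) = 360/4603 = 0.078210; p₂ = l(24)/l(12) = 360/1869 = 0.192616.
P(both) = p₁ × p₂ = 0.078210 × 0.192616 = 0.015064.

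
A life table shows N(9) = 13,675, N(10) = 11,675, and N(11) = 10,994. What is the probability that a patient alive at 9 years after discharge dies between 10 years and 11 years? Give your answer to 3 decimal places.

0.050

This is the probability of reaching 10 but not 11, conditional on being alive at 9: (N(10) − N(11)) / N(9).
= (11,675 − 10,994) / 13,675 = 681 / 13,675 = 0.049799.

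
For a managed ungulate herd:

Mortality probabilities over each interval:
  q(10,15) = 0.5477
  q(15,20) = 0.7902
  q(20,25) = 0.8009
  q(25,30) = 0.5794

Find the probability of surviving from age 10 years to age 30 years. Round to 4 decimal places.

0.0079

P(survive 10→30) = (1 − 0.5477) × (1 − 0.7902) × (1 − 0.8009) × (1 − 0.5794).
= 0.4523 × 0.2098 × 0.1991 × 0.4206 = 0.007946.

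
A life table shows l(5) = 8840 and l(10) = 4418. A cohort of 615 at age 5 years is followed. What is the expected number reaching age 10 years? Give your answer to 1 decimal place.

The relevant probability is 4418/8840 = 0.499774.
Expected number = 615 × 0.499774 = 307.4.

307.4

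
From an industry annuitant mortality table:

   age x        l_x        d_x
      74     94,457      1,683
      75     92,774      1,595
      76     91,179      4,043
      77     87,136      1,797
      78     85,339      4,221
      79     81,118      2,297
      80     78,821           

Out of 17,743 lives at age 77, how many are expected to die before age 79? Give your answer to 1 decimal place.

1225.4

The relevant probability is 1 − 81,118/87,136 = 0.069064.
Expected number = 17,743 × 0.069064 = 1225.4.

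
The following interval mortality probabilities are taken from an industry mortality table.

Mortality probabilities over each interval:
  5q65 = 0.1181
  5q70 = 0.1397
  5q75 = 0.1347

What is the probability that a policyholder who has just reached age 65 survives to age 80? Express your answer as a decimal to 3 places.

The overall survival probability is (1 − 0.1181) × (1 − 0.1397) × (1 − 0.1347).
= 0.8819 × 0.8603 × 0.8653 = 0.656502.

0.657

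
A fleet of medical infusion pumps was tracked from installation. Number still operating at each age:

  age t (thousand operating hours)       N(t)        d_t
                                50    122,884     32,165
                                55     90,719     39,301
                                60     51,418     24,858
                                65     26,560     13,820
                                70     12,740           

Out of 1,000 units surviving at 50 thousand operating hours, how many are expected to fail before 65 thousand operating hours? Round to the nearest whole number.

The relevant probability is 1 − 26,560/122,884 = 0.783861.
Expected number = 1,000 × 0.783861 = 784.

784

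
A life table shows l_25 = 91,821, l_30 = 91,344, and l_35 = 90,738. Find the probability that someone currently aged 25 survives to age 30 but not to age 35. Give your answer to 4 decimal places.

We want 5|5q25 = (l_30 − l_35)/l_25.
This is the probability of reaching 30 but not 35, conditional on being alive at 25: (l_30 − l_35) / l_25.
= (91,344 − 90,738) / 91,821 = 606 / 91,821 = 0.006600.

0.0066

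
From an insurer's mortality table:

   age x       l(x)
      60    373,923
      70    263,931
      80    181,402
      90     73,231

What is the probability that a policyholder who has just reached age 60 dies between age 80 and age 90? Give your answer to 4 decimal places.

0.2893

This is the probability of reaching 80 but not 90, conditional on being alive at 60: (l(80) − l(90)) / l(60).
= (181,402 − 73,231) / 373,923 = 108,171 / 373,923 = 0.289287.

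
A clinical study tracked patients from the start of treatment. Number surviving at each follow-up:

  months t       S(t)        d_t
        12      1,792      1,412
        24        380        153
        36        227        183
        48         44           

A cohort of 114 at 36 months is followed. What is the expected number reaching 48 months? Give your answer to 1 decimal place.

The relevant probability is 44/227 = 0.193833.
Expected number = 114 × 0.193833 = 22.1.

22.1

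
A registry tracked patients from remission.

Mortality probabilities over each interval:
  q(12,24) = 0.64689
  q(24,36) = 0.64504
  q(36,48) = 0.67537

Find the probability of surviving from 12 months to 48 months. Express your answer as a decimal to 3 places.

Survival from 12 to 48 is the product of surviving each interval: (1 − 0.64689) × (1 − 0.64504) × (1 − 0.67537).
= 0.35311 × 0.35496 × 0.32463 = 0.040689.

0.041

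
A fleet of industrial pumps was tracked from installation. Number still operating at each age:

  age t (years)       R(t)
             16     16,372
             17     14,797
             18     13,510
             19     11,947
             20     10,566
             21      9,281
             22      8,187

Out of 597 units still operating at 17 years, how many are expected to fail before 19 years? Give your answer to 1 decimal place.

The relevant probability is 1 − 11,947/14,797 = 0.192607.
Expected number = 597 × 0.192607 = 115.0.

115.0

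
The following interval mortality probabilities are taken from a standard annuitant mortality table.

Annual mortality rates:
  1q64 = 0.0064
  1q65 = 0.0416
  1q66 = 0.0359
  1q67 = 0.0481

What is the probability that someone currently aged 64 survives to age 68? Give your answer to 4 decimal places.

4p64 = (1 − 0.0064) × (1 − 0.0416) × (1 − 0.0359) × (1 − 0.0481).
= 0.9936 × 0.9584 × 0.9641 × 0.9519 = 0.873920.

0.8739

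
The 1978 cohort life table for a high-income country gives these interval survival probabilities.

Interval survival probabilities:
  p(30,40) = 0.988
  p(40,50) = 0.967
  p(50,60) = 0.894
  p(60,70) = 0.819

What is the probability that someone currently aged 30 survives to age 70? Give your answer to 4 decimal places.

0.6995

The overall survival probability is 0.988 × 0.967 × 0.894 × 0.819.
= 0.699528.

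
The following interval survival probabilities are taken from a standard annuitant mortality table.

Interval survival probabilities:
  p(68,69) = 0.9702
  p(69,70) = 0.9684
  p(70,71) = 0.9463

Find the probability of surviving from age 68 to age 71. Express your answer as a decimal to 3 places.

P(survive 68→71) = 0.9702 × 0.9684 × 0.9463.
= 0.889088.

0.889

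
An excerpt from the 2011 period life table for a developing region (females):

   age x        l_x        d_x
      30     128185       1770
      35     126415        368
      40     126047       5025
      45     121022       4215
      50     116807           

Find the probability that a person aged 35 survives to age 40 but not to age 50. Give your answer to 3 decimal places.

0.073

This is the probability of reaching 40 but not 50, conditional on being alive at 35: (l_40 − l_50) / l_35.
= (126047 − 116807) / 126415 = 9240 / 126415 = 0.073093.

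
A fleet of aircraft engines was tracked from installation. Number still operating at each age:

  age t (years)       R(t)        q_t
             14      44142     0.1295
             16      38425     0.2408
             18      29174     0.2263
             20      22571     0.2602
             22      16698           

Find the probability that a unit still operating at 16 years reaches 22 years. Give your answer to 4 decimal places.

The conditional survival probability is R(22)/R(16) = 16698/38425 = 0.434561.

0.4346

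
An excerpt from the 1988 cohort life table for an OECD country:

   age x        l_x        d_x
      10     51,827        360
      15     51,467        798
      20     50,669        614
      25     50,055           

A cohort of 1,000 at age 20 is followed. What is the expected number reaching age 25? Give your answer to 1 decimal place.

987.9

The relevant probability is 50,055/50,669 = 0.987882.
Expected number = 1,000 × 0.987882 = 987.9.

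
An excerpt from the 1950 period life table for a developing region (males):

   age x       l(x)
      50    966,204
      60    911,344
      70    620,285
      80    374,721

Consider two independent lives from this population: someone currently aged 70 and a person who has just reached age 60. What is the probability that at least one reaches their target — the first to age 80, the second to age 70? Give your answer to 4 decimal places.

p₁ = l(80)/l(70) = 374,721/620,285 = 0.604111; p₂ = l(70)/l(60) = 620,285/911,344 = 0.680627.
P(at least one) = 1 − (1−p₁)(1−p₂) = 1 − 0.395889 × 0.319373 = 0.873564.

0.8736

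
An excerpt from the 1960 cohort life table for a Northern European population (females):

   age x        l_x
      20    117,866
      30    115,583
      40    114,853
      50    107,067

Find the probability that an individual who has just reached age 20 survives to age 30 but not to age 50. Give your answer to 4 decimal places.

We want 10|20q20 = (l_30 − l_50)/l_20.
This is the probability of reaching 30 but not 50, conditional on being alive at 20: (l_30 − l_50) / l_20.
= (115,583 − 107,067) / 117,866 = 8,516 / 117,866 = 0.072252.

0.0723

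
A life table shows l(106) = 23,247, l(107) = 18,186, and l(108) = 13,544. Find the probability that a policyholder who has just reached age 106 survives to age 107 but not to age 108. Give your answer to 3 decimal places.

0.200

This is the probability of reaching 107 but not 108, conditional on being alive at 106: (l(107) − l(108)) / l(106).
= (18,186 − 13,544) / 23,247 = 4,642 / 23,247 = 0.199682.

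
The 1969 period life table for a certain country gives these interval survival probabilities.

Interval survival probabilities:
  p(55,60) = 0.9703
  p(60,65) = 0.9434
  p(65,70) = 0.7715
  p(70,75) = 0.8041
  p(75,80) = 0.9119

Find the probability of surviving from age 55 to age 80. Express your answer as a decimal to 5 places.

0.51784

Chaining the interval survival probabilities: 0.9703 × 0.9434 × 0.7715 × 0.8041 × 0.9119.
= 0.517839.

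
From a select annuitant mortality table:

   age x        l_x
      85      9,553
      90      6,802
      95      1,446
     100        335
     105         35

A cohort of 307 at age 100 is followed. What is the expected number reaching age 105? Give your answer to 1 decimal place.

The relevant probability is 35/335 = 0.104478.
Expected number = 307 × 0.104478 = 32.1.

32.1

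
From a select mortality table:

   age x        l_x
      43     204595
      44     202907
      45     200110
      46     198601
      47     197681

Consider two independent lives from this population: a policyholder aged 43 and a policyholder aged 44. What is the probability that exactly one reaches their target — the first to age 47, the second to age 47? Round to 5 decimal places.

p₁ = l_47/l_43 = 197681/204595 = 0.966206; p₂ = l_47/l_44 = 197681/202907 = 0.974244.
P(exactly one) = p₁(1−p₂) + (1−p₁)p₂ = 0.024886 + 0.032924 = 0.057809.

0.05781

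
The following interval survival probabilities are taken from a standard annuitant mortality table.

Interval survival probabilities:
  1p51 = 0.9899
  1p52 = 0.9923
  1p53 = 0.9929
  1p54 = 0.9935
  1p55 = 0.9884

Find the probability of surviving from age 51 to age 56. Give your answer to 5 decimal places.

5p51 = 0.9899 × 0.9923 × 0.9929 × 0.9935 × 0.9884.
= 0.957724.

0.95772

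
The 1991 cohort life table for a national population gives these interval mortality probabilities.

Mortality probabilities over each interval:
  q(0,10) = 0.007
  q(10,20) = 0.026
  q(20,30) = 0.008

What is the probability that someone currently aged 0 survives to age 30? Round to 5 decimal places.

The overall survival probability is (1 − 0.007) × (1 − 0.026) × (1 − 0.008).
= 0.993 × 0.974 × 0.992 = 0.959445.

0.95944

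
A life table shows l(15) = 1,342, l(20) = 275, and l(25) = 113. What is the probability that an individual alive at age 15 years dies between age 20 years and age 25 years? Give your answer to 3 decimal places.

This is the probability of reaching 20 but not 25, conditional on being alive at 15: (l(20) − l(25)) / l(15).
= (275 − 113) / 1,342 = 162 / 1,342 = 0.120715.

0.121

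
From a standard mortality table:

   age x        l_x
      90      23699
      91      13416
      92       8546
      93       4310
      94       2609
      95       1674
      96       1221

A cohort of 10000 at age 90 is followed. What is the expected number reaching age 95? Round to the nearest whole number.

706

The relevant probability is 1674/23699 = 0.070636.
Expected number = 10000 × 0.070636 = 706.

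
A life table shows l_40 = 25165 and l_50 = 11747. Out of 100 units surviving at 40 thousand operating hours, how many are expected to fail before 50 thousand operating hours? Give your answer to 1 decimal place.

The relevant probability is 1 − 11747/25165 = 0.533201.
Expected number = 100 × 0.533201 = 53.3.

53.3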